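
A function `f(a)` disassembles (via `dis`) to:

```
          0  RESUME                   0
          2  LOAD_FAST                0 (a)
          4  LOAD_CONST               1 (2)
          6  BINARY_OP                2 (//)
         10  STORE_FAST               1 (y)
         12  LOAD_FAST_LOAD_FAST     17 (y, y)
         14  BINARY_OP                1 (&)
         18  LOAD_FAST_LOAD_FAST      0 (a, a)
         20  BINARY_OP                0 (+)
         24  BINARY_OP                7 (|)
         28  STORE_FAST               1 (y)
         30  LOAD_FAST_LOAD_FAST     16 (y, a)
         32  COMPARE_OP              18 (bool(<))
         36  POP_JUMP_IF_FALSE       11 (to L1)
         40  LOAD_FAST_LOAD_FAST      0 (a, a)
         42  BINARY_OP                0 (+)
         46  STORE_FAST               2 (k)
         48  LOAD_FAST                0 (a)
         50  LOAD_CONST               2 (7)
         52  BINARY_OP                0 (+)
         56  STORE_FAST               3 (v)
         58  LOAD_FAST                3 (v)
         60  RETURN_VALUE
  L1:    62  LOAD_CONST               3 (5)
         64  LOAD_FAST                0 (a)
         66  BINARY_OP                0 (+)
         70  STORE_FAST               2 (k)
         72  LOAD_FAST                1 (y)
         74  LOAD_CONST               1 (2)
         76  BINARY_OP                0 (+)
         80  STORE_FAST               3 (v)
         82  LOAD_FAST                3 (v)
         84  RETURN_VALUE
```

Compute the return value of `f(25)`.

64

LOAD_FAST a → push 25. Stack: [25]
LOAD_CONST → push 2. Stack: [25, 2]
BINARY_OP // → 25 // 2 = 12. Stack: [12]
STORE_FAST y → y=12. Stack: []
LOAD_FAST_LOAD_FAST y,y → push 12,12. Stack: [12, 12]
BINARY_OP & → 12 & 12 = 12. Stack: [12]
LOAD_FAST_LOAD_FAST a,a → push 25,25. Stack: [12, 25, 25]
BINARY_OP + → 25 + 25 = 50. Stack: [12, 50]
BINARY_OP | → 12 | 50 = 62. Stack: [62]
STORE_FAST y → y=62. Stack: []
LOAD_FAST_LOAD_FAST y,a → push 62,25. Stack: [62, 25]
COMPARE_OP bool(<) → 62 vs 25 = False. Stack: [False]
POP_JUMP_IF_FALSE → pop False; jump. Stack: []
LOAD_CONST → push 5. Stack: [5]
LOAD_FAST a → push 25. Stack: [5, 25]
BINARY_OP + → 5 + 25 = 30. Stack: [30]
STORE_FAST k → k=30. Stack: []
LOAD_FAST y → push 62. Stack: [62]
LOAD_CONST → push 2. Stack: [62, 2]
BINARY_OP + → 62 + 2 = 64. Stack: [64]
STORE_FAST v → v=64. Stack: []
LOAD_FAST v → push 64. Stack: [64]
RETURN_VALUE → return 64.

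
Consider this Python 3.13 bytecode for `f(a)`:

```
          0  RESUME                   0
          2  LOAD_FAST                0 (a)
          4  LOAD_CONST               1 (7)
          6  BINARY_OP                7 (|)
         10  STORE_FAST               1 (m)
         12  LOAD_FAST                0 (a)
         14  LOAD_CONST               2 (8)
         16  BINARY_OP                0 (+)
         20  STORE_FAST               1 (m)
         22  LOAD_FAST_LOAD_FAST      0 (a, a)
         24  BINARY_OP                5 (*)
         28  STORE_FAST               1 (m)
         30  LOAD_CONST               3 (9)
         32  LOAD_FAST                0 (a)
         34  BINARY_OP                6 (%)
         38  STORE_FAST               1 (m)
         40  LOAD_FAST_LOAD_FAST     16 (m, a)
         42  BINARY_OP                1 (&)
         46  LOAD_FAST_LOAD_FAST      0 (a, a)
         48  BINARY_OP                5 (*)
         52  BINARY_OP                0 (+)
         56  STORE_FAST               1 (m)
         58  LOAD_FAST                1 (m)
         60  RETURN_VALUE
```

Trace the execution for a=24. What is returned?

LOAD_FAST a → push 24. Stack: [24]
LOAD_CONST → push 7. Stack: [24, 7]
BINARY_OP | → 24 | 7 = 31. Stack: [31]
STORE_FAST m → m=31. Stack: []
LOAD_FAST a → push 24. Stack: [24]
LOAD_CONST → push 8. Stack: [24, 8]
BINARY_OP + → 24 + 8 = 32. Stack: [32]
STORE_FAST m → m=32. Stack: []
LOAD_FAST_LOAD_FAST a,a → push 24,24. Stack: [24, 24]
BINARY_OP * → 24 * 24 = 576. Stack: [576]
STORE_FAST m → m=576. Stack: []
LOAD_CONST → push 9. Stack: [9]
LOAD_FAST a → push 24. Stack: [9, 24]
BINARY_OP % → 9 % 24 = 9. Stack: [9]
STORE_FAST m → m=9. Stack: []
LOAD_FAST_LOAD_FAST m,a → push 9,24. Stack: [9, 24]
BINARY_OP & → 9 & 24 = 8. Stack: [8]
LOAD_FAST_LOAD_FAST a,a → push 24,24. Stack: [8, 24, 24]
BINARY_OP * → 24 * 24 = 576. Stack: [8, 576]
BINARY_OP + → 8 + 576 = 584. Stack: [584]
STORE_FAST m → m=584. Stack: []
LOAD_FAST m → push 584. Stack: [584]
RETURN_VALUE → return 584.

584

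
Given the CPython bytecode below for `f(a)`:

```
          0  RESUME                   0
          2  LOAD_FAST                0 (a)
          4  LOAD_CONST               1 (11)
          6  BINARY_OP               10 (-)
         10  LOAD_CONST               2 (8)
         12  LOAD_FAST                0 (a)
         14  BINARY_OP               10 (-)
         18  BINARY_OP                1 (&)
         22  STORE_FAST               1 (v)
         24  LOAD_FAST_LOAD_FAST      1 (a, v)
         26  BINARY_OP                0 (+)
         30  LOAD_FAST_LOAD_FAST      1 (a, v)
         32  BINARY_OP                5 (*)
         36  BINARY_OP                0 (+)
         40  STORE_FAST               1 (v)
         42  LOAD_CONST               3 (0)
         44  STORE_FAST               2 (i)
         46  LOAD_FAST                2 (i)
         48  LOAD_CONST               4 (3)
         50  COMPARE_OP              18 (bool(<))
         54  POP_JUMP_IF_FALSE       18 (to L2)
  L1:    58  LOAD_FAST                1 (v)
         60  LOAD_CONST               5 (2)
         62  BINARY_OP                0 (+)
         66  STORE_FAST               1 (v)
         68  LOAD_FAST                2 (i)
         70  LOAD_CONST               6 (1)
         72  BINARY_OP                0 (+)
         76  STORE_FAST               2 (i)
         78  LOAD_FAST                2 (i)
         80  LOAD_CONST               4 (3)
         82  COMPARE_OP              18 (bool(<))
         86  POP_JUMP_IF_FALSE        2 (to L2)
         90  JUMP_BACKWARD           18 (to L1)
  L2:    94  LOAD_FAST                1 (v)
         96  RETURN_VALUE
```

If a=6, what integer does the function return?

26

LOAD_FAST a → push 6. Stack: [6]
LOAD_CONST → push 11. Stack: [6, 11]
BINARY_OP - → 6 - 11 = -5. Stack: [-5]
LOAD_CONST → push 8. Stack: [-5, 8]
LOAD_FAST a → push 6. Stack: [-5, 8, 6]
BINARY_OP - → 8 - 6 = 2. Stack: [-5, 2]
BINARY_OP & → -5 & 2 = 2. Stack: [2]
STORE_FAST v → v=2. Stack: []
LOAD_FAST_LOAD_FAST a,v → push 6,2. Stack: [6, 2]
BINARY_OP + → 6 + 2 = 8. Stack: [8]
LOAD_FAST_LOAD_FAST a,v → push 6,2. Stack: [8, 6, 2]
BINARY_OP * → 6 * 2 = 12. Stack: [8, 12]
BINARY_OP + → 8 + 12 = 20. Stack: [20]
STORE_FAST v → v=20. Stack: []
LOAD_CONST → push 0. Stack: [0]
STORE_FAST i → i=0. Stack: []
LOAD_FAST i → push 0. Stack: [0]
LOAD_CONST → push 3. Stack: [0, 3]
COMPARE_OP bool(<) → 0 vs 3 = True. Stack: [True]
POP_JUMP_IF_FALSE → pop True; no jump. Stack: []
LOAD_FAST v → push 20. Stack: [20]
LOAD_CONST → push 2. Stack: [20, 2]
BINARY_OP + → 20 + 2 = 22. Stack: [22]
STORE_FAST v → v=22. Stack: []
LOAD_FAST i → push 0. Stack: [0]
LOAD_CONST → push 1. Stack: [0, 1]
BINARY_OP + → 0 + 1 = 1. Stack: [1]
STORE_FAST i → i=1. Stack: []
LOAD_FAST i → push 1. Stack: [1]
LOAD_CONST → push 3. Stack: [1, 3]
COMPARE_OP bool(<) → 1 vs 3 = True. Stack: [True]
POP_JUMP_IF_FALSE → pop True; no jump. Stack: []
LOAD_FAST v → push 22. Stack: [22]
LOAD_CONST → push 2. Stack: [22, 2]
BINARY_OP + → 22 + 2 = 24. Stack: [24]
STORE_FAST v → v=24. Stack: []
LOAD_FAST i → push 1. Stack: [1]
LOAD_CONST → push 1. Stack: [1, 1]
BINARY_OP + → 1 + 1 = 2. Stack: [2]
STORE_FAST i → i=2. Stack: []
LOAD_FAST i → push 2. Stack: [2]
LOAD_CONST → push 3. Stack: [2, 3]
COMPARE_OP bool(<) → 2 vs 3 = True. Stack: [True]
POP_JUMP_IF_FALSE → pop True; no jump. Stack: []
LOAD_FAST v → push 24. Stack: [24]
LOAD_CONST → push 2. Stack: [24, 2]
BINARY_OP + → 24 + 2 = 26. Stack: [26]
STORE_FAST v → v=26. Stack: []
LOAD_FAST i → push 2. Stack: [2]
LOAD_CONST → push 1. Stack: [2, 1]
BINARY_OP + → 2 + 1 = 3. Stack: [3]
STORE_FAST i → i=3. Stack: []
LOAD_FAST i → push 3. Stack: [3]
LOAD_CONST → push 3. Stack: [3, 3]
COMPARE_OP bool(<) → 3 vs 3 = False. Stack: [False]
POP_JUMP_IF_FALSE → pop False; jump. Stack: []
LOAD_FAST v → push 26. Stack: [26]
RETURN_VALUE → return 26.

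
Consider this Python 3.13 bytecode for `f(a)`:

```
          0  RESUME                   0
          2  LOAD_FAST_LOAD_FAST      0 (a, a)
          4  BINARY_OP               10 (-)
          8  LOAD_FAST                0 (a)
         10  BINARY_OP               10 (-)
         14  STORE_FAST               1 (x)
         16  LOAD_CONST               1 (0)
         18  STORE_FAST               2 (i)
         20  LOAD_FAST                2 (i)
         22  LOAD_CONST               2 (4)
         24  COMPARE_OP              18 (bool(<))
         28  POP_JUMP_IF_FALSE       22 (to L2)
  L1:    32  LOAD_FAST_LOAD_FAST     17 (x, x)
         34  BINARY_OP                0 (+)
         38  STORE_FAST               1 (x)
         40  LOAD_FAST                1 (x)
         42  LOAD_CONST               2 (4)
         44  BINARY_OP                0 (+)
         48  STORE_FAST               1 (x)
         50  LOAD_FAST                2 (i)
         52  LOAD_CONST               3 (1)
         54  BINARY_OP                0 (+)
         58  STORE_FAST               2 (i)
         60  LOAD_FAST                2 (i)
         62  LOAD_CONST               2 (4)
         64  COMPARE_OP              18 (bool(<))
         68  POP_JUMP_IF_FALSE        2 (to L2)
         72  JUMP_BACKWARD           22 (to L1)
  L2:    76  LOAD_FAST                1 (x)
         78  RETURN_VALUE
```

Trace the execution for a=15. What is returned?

LOAD_FAST_LOAD_FAST a,a → push 15,15
BINARY_OP - → 15 - 15 = 0
LOAD_FAST a → push 15
BINARY_OP - → 0 - 15 = -15
STORE_FAST x → x=-15
LOAD_CONST → push 0
STORE_FAST i → i=0
LOAD_FAST i → push 0
LOAD_CONST → push 4
COMPARE_OP bool(<) → 0 vs 4 = True
POP_JUMP_IF_FALSE → pop True; no jump
LOAD_FAST_LOAD_FAST x,x → push -15,-15
BINARY_OP + → -15 + -15 = -30
STORE_FAST x → x=-30
LOAD_FAST x → push -30
LOAD_CONST → push 4
BINARY_OP + → -30 + 4 = -26
STORE_FAST x → x=-26
LOAD_FAST i → push 0
LOAD_CONST → push 1
BINARY_OP + → 0 + 1 = 1
STORE_FAST i → i=1
LOAD_FAST i → push 1
LOAD_CONST → push 4
COMPARE_OP bool(<) → 1 vs 4 = True
POP_JUMP_IF_FALSE → pop True; no jump
LOAD_FAST_LOAD_FAST x,x → push -26,-26
BINARY_OP + → -26 + -26 = -52
STORE_FAST x → x=-52
LOAD_FAST x → push -52
LOAD_CONST → push 4
BINARY_OP + → -52 + 4 = -48
STORE_FAST x → x=-48
LOAD_FAST i → push 1
LOAD_CONST → push 1
BINARY_OP + → 1 + 1 = 2
STORE_FAST i → i=2
LOAD_FAST i → push 2
LOAD_CONST → push 4
COMPARE_OP bool(<) → 2 vs 4 = True
POP_JUMP_IF_FALSE → pop True; no jump
LOAD_FAST_LOAD_FAST x,x → push -48,-48
BINARY_OP + → -48 + -48 = -96
STORE_FAST x → x=-96
LOAD_FAST x → push -96
LOAD_CONST → push 4
BINARY_OP + → -96 + 4 = -92
STORE_FAST x → x=-92
LOAD_FAST i → push 2
LOAD_CONST → push 1
BINARY_OP + → 2 + 1 = 3
STORE_FAST i → i=3
LOAD_FAST i → push 3
LOAD_CONST → push 4
COMPARE_OP bool(<) → 3 vs 4 = True
POP_JUMP_IF_FALSE → pop True; no jump
LOAD_FAST_LOAD_FAST x,x → push -92,-92
BINARY_OP + → -92 + -92 = -184
STORE_FAST x → x=-184
LOAD_FAST x → push -184
LOAD_CONST → push 4
BINARY_OP + → -184 + 4 = -180
STORE_FAST x → x=-180
LOAD_FAST i → push 3
LOAD_CONST → push 1
BINARY_OP + → 3 + 1 = 4
STORE_FAST i → i=4
LOAD_FAST i → push 4
LOAD_CONST → push 4
COMPARE_OP bool(<) → 4 vs 4 = False
POP_JUMP_IF_FALSE → pop False; jump
LOAD_FAST x → push -180
RETURN_VALUE → return -180.

-180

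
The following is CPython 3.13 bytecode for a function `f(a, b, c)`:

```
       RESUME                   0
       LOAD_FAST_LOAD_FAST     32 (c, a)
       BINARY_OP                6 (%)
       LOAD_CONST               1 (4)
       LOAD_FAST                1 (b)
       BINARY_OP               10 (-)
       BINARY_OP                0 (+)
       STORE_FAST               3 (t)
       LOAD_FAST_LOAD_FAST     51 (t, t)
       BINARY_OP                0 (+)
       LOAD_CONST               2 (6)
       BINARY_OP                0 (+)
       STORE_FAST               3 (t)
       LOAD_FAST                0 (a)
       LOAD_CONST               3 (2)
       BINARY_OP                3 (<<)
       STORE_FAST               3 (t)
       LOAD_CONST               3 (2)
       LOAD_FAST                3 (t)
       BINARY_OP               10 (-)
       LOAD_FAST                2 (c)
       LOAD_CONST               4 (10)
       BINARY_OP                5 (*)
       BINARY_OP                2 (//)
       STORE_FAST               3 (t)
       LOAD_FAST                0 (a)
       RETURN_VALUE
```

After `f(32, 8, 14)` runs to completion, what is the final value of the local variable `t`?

LOAD_FAST_LOAD_FAST c,a → push 14,32. Stack: [14, 32]
BINARY_OP % → 14 % 32 = 14. Stack: [14]
LOAD_CONST → push 4. Stack: [14, 4]
LOAD_FAST b → push 8. Stack: [14, 4, 8]
BINARY_OP - → 4 - 8 = -4. Stack: [14, -4]
BINARY_OP + → 14 + -4 = 10. Stack: [10]
STORE_FAST t → t=10. Stack: []
LOAD_FAST_LOAD_FAST t,t → push 10,10. Stack: [10, 10]
BINARY_OP + → 10 + 10 = 20. Stack: [20]
LOAD_CONST → push 6. Stack: [20, 6]
BINARY_OP + → 20 + 6 = 26. Stack: [26]
STORE_FAST t → t=26. Stack: []
LOAD_FAST a → push 32. Stack: [32]
LOAD_CONST → push 2. Stack: [32, 2]
BINARY_OP << → 32 << 2 = 128. Stack: [128]
STORE_FAST t → t=128. Stack: []
LOAD_CONST → push 2. Stack: [2]
LOAD_FAST t → push 128. Stack: [2, 128]
BINARY_OP - → 2 - 128 = -126. Stack: [-126]
LOAD_FAST c → push 14. Stack: [-126, 14]
LOAD_CONST → push 10. Stack: [-126, 14, 10]
BINARY_OP * → 14 * 10 = 140. Stack: [-126, 140]
BINARY_OP // → -126 // 140 = -1. Stack: [-1]
STORE_FAST t → t=-1. Stack: []
LOAD_FAST a → push 32. Stack: [32]
RETURN_VALUE → return 32.

-1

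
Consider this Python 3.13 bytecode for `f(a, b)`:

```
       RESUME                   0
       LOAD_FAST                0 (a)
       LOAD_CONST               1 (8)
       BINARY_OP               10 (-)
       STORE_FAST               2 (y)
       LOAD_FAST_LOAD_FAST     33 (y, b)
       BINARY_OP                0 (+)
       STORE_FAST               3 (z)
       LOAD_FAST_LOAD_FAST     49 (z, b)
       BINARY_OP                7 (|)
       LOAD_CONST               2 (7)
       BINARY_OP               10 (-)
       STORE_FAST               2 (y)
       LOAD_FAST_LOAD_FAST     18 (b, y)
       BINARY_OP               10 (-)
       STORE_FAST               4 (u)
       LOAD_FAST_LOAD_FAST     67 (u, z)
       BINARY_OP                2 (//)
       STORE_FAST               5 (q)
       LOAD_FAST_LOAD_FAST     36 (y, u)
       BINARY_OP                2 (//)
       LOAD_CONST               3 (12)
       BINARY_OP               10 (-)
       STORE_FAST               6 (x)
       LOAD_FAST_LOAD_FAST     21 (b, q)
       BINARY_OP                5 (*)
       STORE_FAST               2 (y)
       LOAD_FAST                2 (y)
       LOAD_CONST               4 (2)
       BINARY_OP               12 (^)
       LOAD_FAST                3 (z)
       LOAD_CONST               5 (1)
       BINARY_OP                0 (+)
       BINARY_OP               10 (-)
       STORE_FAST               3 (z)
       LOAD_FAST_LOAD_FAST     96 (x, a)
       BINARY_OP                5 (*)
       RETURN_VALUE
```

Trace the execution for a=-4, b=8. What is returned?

LOAD_FAST a → push -4. Stack: [-4]
LOAD_CONST → push 8. Stack: [-4, 8]
BINARY_OP - → -4 - 8 = -12. Stack: [-12]
STORE_FAST y → y=-12. Stack: []
LOAD_FAST_LOAD_FAST y,b → push -12,8. Stack: [-12, 8]
BINARY_OP + → -12 + 8 = -4. Stack: [-4]
STORE_FAST z → z=-4. Stack: []
LOAD_FAST_LOAD_FAST z,b → push -4,8. Stack: [-4, 8]
BINARY_OP | → -4 | 8 = -4. Stack: [-4]
LOAD_CONST → push 7. Stack: [-4, 7]
BINARY_OP - → -4 - 7 = -11. Stack: [-11]
STORE_FAST y → y=-11. Stack: []
LOAD_FAST_LOAD_FAST b,y → push 8,-11. Stack: [8, -11]
BINARY_OP - → 8 - -11 = 19. Stack: [19]
STORE_FAST u → u=19. Stack: []
LOAD_FAST_LOAD_FAST u,z → push 19,-4. Stack: [19, -4]
BINARY_OP // → 19 // -4 = -5. Stack: [-5]
STORE_FAST q → q=-5. Stack: []
LOAD_FAST_LOAD_FAST y,u → push -11,19. Stack: [-11, 19]
BINARY_OP // → -11 // 19 = -1. Stack: [-1]
LOAD_CONST → push 12. Stack: [-1, 12]
BINARY_OP - → -1 - 12 = -13. Stack: [-13]
STORE_FAST x → x=-13. Stack: []
LOAD_FAST_LOAD_FAST b,q → push 8,-5. Stack: [8, -5]
BINARY_OP * → 8 * -5 = -40. Stack: [-40]
STORE_FAST y → y=-40. Stack: []
LOAD_FAST y → push -40. Stack: [-40]
LOAD_CONST → push 2. Stack: [-40, 2]
BINARY_OP ^ → -40 ^ 2 = -38. Stack: [-38]
LOAD_FAST z → push -4. Stack: [-38, -4]
LOAD_CONST → push 1. Stack: [-38, -4, 1]
BINARY_OP + → -4 + 1 = -3. Stack: [-38, -3]
BINARY_OP - → -38 - -3 = -35. Stack: [-35]
STORE_FAST z → z=-35. Stack: []
LOAD_FAST_LOAD_FAST x,a → push -13,-4. Stack: [-13, -4]
BINARY_OP * → -13 * -4 = 52. Stack: [52]
RETURN_VALUE → return 52.

52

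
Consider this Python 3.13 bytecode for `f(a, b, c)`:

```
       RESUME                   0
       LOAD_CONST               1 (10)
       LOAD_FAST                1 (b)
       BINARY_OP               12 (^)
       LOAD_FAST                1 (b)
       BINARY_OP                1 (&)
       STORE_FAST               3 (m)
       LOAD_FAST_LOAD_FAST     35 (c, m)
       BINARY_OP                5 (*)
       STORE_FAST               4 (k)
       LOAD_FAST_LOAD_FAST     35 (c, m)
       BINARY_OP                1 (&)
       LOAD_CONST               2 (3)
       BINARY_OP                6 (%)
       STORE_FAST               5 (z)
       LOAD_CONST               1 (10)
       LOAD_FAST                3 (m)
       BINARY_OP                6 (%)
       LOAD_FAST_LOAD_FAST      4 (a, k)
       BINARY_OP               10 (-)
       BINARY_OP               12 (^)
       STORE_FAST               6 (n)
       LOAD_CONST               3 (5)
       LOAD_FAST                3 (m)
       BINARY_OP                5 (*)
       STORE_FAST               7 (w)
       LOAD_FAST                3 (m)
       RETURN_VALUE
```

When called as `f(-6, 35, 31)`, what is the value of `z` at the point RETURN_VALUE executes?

1

LOAD_CONST → push 10. Stack: [10]
LOAD_FAST b → push 35. Stack: [10, 35]
BINARY_OP ^ → 10 ^ 35 = 41. Stack: [41]
LOAD_FAST b → push 35. Stack: [41, 35]
BINARY_OP & → 41 & 35 = 33. Stack: [33]
STORE_FAST m → m=33. Stack: []
LOAD_FAST_LOAD_FAST c,m → push 31,33. Stack: [31, 33]
BINARY_OP * → 31 * 33 = 1023. Stack: [1023]
STORE_FAST k → k=1023. Stack: []
LOAD_FAST_LOAD_FAST c,m → push 31,33. Stack: [31, 33]
BINARY_OP & → 31 & 33 = 1. Stack: [1]
LOAD_CONST → push 3. Stack: [1, 3]
BINARY_OP % → 1 % 3 = 1. Stack: [1]
STORE_FAST z → z=1. Stack: []
LOAD_CONST → push 10. Stack: [10]
LOAD_FAST m → push 33. Stack: [10, 33]
BINARY_OP % → 10 % 33 = 10. Stack: [10]
LOAD_FAST_LOAD_FAST a,k → push -6,1023. Stack: [10, -6, 1023]
BINARY_OP - → -6 - 1023 = -1029. Stack: [10, -1029]
BINARY_OP ^ → 10 ^ -1029 = -1039. Stack: [-1039]
STORE_FAST n → n=-1039. Stack: []
LOAD_CONST → push 5. Stack: [5]
LOAD_FAST m → push 33. Stack: [5, 33]
BINARY_OP * → 5 * 33 = 165. Stack: [165]
STORE_FAST w → w=165. Stack: []
LOAD_FAST m → push 33. Stack: [33]
RETURN_VALUE → return 33.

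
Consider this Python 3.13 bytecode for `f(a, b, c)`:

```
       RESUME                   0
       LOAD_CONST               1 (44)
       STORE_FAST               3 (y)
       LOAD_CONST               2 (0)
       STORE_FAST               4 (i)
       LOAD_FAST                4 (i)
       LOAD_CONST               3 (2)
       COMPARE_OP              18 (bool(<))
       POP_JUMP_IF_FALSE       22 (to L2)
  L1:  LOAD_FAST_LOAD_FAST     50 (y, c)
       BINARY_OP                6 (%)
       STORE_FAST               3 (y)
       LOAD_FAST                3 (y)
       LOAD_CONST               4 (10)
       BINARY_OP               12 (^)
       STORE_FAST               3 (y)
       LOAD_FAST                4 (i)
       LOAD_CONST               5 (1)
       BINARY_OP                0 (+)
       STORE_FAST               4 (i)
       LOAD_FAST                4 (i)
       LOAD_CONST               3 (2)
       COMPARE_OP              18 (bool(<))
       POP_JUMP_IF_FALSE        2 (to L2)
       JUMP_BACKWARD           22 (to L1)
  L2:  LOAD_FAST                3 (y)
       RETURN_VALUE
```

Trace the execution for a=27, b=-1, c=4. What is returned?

LOAD_CONST → push 44. Stack: [44]
STORE_FAST y → y=44. Stack: []
LOAD_CONST → push 0. Stack: [0]
STORE_FAST i → i=0. Stack: []
LOAD_FAST i → push 0. Stack: [0]
LOAD_CONST → push 2. Stack: [0, 2]
COMPARE_OP bool(<) → 0 vs 2 = True. Stack: [True]
POP_JUMP_IF_FALSE → pop True; no jump. Stack: []
LOAD_FAST_LOAD_FAST y,c → push 44,4. Stack: [44, 4]
BINARY_OP % → 44 % 4 = 0. Stack: [0]
STORE_FAST y → y=0. Stack: []
LOAD_FAST y → push 0. Stack: [0]
LOAD_CONST → push 10. Stack: [0, 10]
BINARY_OP ^ → 0 ^ 10 = 10. Stack: [10]
STORE_FAST y → y=10. Stack: []
LOAD_FAST i → push 0. Stack: [0]
LOAD_CONST → push 1. Stack: [0, 1]
BINARY_OP + → 0 + 1 = 1. Stack: [1]
STORE_FAST i → i=1. Stack: []
LOAD_FAST i → push 1. Stack: [1]
LOAD_CONST → push 2. Stack: [1, 2]
COMPARE_OP bool(<) → 1 vs 2 = True. Stack: [True]
POP_JUMP_IF_FALSE → pop True; no jump. Stack: []
LOAD_FAST_LOAD_FAST y,c → push 10,4. Stack: [10, 4]
BINARY_OP % → 10 % 4 = 2. Stack: [2]
STORE_FAST y → y=2. Stack: []
LOAD_FAST y → push 2. Stack: [2]
LOAD_CONST → push 10. Stack: [2, 10]
BINARY_OP ^ → 2 ^ 10 = 8. Stack: [8]
STORE_FAST y → y=8. Stack: []
LOAD_FAST i → push 1. Stack: [1]
LOAD_CONST → push 1. Stack: [1, 1]
BINARY_OP + → 1 + 1 = 2. Stack: [2]
STORE_FAST i → i=2. Stack: []
LOAD_FAST i → push 2. Stack: [2]
LOAD_CONST → push 2. Stack: [2, 2]
COMPARE_OP bool(<) → 2 vs 2 = False. Stack: [False]
POP_JUMP_IF_FALSE → pop False; jump. Stack: []
LOAD_FAST y → push 8. Stack: [8]
RETURN_VALUE → return 8.

8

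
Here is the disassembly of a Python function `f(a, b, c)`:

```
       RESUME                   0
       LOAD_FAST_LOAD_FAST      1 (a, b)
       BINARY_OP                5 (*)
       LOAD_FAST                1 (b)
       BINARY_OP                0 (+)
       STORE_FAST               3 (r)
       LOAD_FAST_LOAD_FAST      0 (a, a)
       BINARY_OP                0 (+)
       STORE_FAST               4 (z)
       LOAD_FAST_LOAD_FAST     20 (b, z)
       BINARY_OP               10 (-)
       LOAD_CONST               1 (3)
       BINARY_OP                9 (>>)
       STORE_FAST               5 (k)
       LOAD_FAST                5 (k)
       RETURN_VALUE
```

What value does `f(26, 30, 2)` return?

LOAD_FAST_LOAD_FAST a,b → push 26,30. Stack: [26, 30]
BINARY_OP * → 26 * 30 = 780. Stack: [780]
LOAD_FAST b → push 30. Stack: [780, 30]
BINARY_OP + → 780 + 30 = 810. Stack: [810]
STORE_FAST r → r=810. Stack: []
LOAD_FAST_LOAD_FAST a,a → push 26,26. Stack: [26, 26]
BINARY_OP + → 26 + 26 = 52. Stack: [52]
STORE_FAST z → z=52. Stack: []
LOAD_FAST_LOAD_FAST b,z → push 30,52. Stack: [30, 52]
BINARY_OP - → 30 - 52 = -22. Stack: [-22]
LOAD_CONST → push 3. Stack: [-22, 3]
BINARY_OP >> → -22 >> 3 = -3. Stack: [-3]
STORE_FAST k → k=-3. Stack: []
LOAD_FAST k → push -3. Stack: [-3]
RETURN_VALUE → return -3.

-3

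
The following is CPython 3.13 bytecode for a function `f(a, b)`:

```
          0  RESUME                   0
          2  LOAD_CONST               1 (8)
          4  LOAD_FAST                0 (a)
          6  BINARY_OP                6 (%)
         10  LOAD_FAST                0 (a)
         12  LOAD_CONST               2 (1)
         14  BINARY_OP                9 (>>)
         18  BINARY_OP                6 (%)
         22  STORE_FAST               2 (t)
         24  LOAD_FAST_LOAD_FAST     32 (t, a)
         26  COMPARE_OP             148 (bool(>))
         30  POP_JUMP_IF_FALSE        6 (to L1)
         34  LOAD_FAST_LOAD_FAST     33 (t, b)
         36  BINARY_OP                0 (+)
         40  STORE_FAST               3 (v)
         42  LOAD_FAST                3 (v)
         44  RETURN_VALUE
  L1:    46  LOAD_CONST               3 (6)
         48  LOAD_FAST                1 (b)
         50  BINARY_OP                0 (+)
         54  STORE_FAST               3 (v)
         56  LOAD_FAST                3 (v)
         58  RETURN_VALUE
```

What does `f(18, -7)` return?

LOAD_CONST → push 8. Stack: [8]
LOAD_FAST a → push 18. Stack: [8, 18]
BINARY_OP % → 8 % 18 = 8. Stack: [8]
LOAD_FAST a → push 18. Stack: [8, 18]
LOAD_CONST → push 1. Stack: [8, 18, 1]
BINARY_OP >> → 18 >> 1 = 9. Stack: [8, 9]
BINARY_OP % → 8 % 9 = 8. Stack: [8]
STORE_FAST t → t=8. Stack: []
LOAD_FAST_LOAD_FAST t,a → push 8,18. Stack: [8, 18]
COMPARE_OP bool(>) → 8 vs 18 = False. Stack: [False]
POP_JUMP_IF_FALSE → pop False; jump. Stack: []
LOAD_CONST → push 6. Stack: [6]
LOAD_FAST b → push -7. Stack: [6, -7]
BINARY_OP + → 6 + -7 = -1. Stack: [-1]
STORE_FAST v → v=-1. Stack: []
LOAD_FAST v → push -1. Stack: [-1]
RETURN_VALUE → return -1.

-1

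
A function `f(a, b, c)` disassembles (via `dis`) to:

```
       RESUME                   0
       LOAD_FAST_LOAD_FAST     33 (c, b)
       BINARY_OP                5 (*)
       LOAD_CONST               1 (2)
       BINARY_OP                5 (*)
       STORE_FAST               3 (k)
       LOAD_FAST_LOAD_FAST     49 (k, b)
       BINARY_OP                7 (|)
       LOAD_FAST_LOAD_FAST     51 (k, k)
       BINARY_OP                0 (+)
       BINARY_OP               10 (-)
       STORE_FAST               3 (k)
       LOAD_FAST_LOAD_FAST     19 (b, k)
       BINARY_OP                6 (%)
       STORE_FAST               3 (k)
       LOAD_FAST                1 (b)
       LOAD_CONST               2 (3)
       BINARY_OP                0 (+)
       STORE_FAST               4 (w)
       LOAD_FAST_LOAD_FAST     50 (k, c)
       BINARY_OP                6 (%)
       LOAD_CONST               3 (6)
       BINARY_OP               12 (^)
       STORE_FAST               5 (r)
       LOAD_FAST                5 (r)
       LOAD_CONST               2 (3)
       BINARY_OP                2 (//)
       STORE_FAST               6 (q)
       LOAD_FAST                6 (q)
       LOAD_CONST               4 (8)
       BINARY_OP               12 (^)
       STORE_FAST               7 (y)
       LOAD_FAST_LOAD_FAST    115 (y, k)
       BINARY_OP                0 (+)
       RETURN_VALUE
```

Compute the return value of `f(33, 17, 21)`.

LOAD_FAST_LOAD_FAST c,b → push 21,17. Stack: [21, 17]
BINARY_OP * → 21 * 17 = 357. Stack: [357]
LOAD_CONST → push 2. Stack: [357, 2]
BINARY_OP * → 357 * 2 = 714. Stack: [714]
STORE_FAST k → k=714. Stack: []
LOAD_FAST_LOAD_FAST k,b → push 714,17. Stack: [714, 17]
BINARY_OP | → 714 | 17 = 731. Stack: [731]
LOAD_FAST_LOAD_FAST k,k → push 714,714. Stack: [731, 714, 714]
BINARY_OP + → 714 + 714 = 1428. Stack: [731, 1428]
BINARY_OP - → 731 - 1428 = -697. Stack: [-697]
STORE_FAST k → k=-697. Stack: []
LOAD_FAST_LOAD_FAST b,k → push 17,-697. Stack: [17, -697]
BINARY_OP % → 17 % -697 = -680. Stack: [-680]
STORE_FAST k → k=-680. Stack: []
LOAD_FAST b → push 17. Stack: [17]
LOAD_CONST → push 3. Stack: [17, 3]
BINARY_OP + → 17 + 3 = 20. Stack: [20]
STORE_FAST w → w=20. Stack: []
LOAD_FAST_LOAD_FAST k,c → push -680,21. Stack: [-680, 21]
BINARY_OP % → -680 % 21 = 13. Stack: [13]
LOAD_CONST → push 6. Stack: [13, 6]
BINARY_OP ^ → 13 ^ 6 = 11. Stack: [11]
STORE_FAST r → r=11. Stack: []
LOAD_FAST r → push 11. Stack: [11]
LOAD_CONST → push 3. Stack: [11, 3]
BINARY_OP // → 11 // 3 = 3. Stack: [3]
STORE_FAST q → q=3. Stack: []
LOAD_FAST q → push 3. Stack: [3]
LOAD_CONST → push 8. Stack: [3, 8]
BINARY_OP ^ → 3 ^ 8 = 11. Stack: [11]
STORE_FAST y → y=11. Stack: []
LOAD_FAST_LOAD_FAST y,k → push 11,-680. Stack: [11, -680]
BINARY_OP + → 11 + -680 = -669. Stack: [-669]
RETURN_VALUE → return -669.

-669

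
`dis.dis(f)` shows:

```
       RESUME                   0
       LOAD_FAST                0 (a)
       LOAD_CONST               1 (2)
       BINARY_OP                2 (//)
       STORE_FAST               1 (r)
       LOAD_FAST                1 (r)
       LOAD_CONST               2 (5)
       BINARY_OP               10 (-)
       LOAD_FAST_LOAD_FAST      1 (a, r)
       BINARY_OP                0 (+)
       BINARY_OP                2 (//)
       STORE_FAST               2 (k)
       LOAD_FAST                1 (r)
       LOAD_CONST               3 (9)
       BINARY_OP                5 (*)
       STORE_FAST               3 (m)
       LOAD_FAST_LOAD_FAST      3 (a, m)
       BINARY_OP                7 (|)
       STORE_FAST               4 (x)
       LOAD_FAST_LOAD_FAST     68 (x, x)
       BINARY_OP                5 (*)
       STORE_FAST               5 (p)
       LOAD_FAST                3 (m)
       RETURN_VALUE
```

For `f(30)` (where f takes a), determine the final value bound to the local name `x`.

LOAD_FAST a → push 30. Stack: [30]
LOAD_CONST → push 2. Stack: [30, 2]
BINARY_OP // → 30 // 2 = 15. Stack: [15]
STORE_FAST r → r=15. Stack: []
LOAD_FAST r → push 15. Stack: [15]
LOAD_CONST → push 5. Stack: [15, 5]
BINARY_OP - → 15 - 5 = 10. Stack: [10]
LOAD_FAST_LOAD_FAST a,r → push 30,15. Stack: [10, 30, 15]
BINARY_OP + → 30 + 15 = 45. Stack: [10, 45]
BINARY_OP // → 10 // 45 = 0. Stack: [0]
STORE_FAST k → k=0. Stack: []
LOAD_FAST r → push 15. Stack: [15]
LOAD_CONST → push 9. Stack: [15, 9]
BINARY_OP * → 15 * 9 = 135. Stack: [135]
STORE_FAST m → m=135. Stack: []
LOAD_FAST_LOAD_FAST a,m → push 30,135. Stack: [30, 135]
BINARY_OP | → 30 | 135 = 159. Stack: [159]
STORE_FAST x → x=159. Stack: []
LOAD_FAST_LOAD_FAST x,x → push 159,159. Stack: [159, 159]
BINARY_OP * → 159 * 159 = 25281. Stack: [25281]
STORE_FAST p → p=25281. Stack: []
LOAD_FAST m → push 135. Stack: [135]
RETURN_VALUE → return 135.

159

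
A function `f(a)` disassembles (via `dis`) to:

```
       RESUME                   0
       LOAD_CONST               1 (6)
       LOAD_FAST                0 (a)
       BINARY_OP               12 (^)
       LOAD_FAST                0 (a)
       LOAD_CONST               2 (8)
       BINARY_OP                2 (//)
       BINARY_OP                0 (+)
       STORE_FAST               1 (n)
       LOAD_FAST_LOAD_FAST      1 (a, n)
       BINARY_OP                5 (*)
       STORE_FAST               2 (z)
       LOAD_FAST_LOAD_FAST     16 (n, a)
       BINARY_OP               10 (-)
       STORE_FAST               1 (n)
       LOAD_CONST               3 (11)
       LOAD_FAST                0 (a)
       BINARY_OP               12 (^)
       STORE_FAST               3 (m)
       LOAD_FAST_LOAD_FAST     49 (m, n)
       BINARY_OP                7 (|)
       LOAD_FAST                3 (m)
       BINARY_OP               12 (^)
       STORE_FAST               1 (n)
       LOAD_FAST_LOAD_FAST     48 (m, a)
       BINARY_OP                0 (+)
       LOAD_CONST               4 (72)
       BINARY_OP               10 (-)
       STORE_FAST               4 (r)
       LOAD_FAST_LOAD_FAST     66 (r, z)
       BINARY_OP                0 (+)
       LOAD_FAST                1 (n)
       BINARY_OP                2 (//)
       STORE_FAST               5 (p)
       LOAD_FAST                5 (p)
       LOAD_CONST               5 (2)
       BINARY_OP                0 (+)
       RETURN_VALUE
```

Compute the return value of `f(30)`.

LOAD_CONST → push 6. Stack: [6]
LOAD_FAST a → push 30. Stack: [6, 30]
BINARY_OP ^ → 6 ^ 30 = 24. Stack: [24]
LOAD_FAST a → push 30. Stack: [24, 30]
LOAD_CONST → push 8. Stack: [24, 30, 8]
BINARY_OP // → 30 // 8 = 3. Stack: [24, 3]
BINARY_OP + → 24 + 3 = 27. Stack: [27]
STORE_FAST n → n=27. Stack: []
LOAD_FAST_LOAD_FAST a,n → push 30,27. Stack: [30, 27]
BINARY_OP * → 30 * 27 = 810. Stack: [810]
STORE_FAST z → z=810. Stack: []
LOAD_FAST_LOAD_FAST n,a → push 27,30. Stack: [27, 30]
BINARY_OP - → 27 - 30 = -3. Stack: [-3]
STORE_FAST n → n=-3. Stack: []
LOAD_CONST → push 11. Stack: [11]
LOAD_FAST a → push 30. Stack: [11, 30]
BINARY_OP ^ → 11 ^ 30 = 21. Stack: [21]
STORE_FAST m → m=21. Stack: []
LOAD_FAST_LOAD_FAST m,n → push 21,-3. Stack: [21, -3]
BINARY_OP | → 21 | -3 = -3. Stack: [-3]
LOAD_FAST m → push 21. Stack: [-3, 21]
BINARY_OP ^ → -3 ^ 21 = -24. Stack: [-24]
STORE_FAST n → n=-24. Stack: []
LOAD_FAST_LOAD_FAST m,a → push 21,30. Stack: [21, 30]
BINARY_OP + → 21 + 30 = 51. Stack: [51]
LOAD_CONST → push 72. Stack: [51, 72]
BINARY_OP - → 51 - 72 = -21. Stack: [-21]
STORE_FAST r → r=-21. Stack: []
LOAD_FAST_LOAD_FAST r,z → push -21,810. Stack: [-21, 810]
BINARY_OP + → -21 + 810 = 789. Stack: [789]
LOAD_FAST n → push -24. Stack: [789, -24]
BINARY_OP // → 789 // -24 = -33. Stack: [-33]
STORE_FAST p → p=-33. Stack: []
LOAD_FAST p → push -33. Stack: [-33]
LOAD_CONST → push 2. Stack: [-33, 2]
BINARY_OP + → -33 + 2 = -31. Stack: [-31]
RETURN_VALUE → return -31.

-31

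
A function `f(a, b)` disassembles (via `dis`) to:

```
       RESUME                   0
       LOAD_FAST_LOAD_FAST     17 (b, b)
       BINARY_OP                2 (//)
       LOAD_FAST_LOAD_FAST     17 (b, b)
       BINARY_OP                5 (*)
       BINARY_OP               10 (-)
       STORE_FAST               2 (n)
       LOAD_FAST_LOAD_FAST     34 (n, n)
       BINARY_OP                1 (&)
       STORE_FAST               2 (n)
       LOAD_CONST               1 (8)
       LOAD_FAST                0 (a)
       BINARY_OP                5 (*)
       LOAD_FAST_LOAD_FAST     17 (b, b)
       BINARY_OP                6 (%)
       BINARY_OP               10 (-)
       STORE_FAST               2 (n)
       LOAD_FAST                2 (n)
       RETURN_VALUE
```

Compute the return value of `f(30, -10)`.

240

LOAD_FAST_LOAD_FAST b,b → push -10,-10. Stack: [-10, -10]
BINARY_OP // → -10 // -10 = 1. Stack: [1]
LOAD_FAST_LOAD_FAST b,b → push -10,-10. Stack: [1, -10, -10]
BINARY_OP * → -10 * -10 = 100. Stack: [1, 100]
BINARY_OP - → 1 - 100 = -99. Stack: [-99]
STORE_FAST n → n=-99. Stack: []
LOAD_FAST_LOAD_FAST n,n → push -99,-99. Stack: [-99, -99]
BINARY_OP & → -99 & -99 = -99. Stack: [-99]
STORE_FAST n → n=-99. Stack: []
LOAD_CONST → push 8. Stack: [8]
LOAD_FAST a → push 30. Stack: [8, 30]
BINARY_OP * → 8 * 30 = 240. Stack: [240]
LOAD_FAST_LOAD_FAST b,b → push -10,-10. Stack: [240, -10, -10]
BINARY_OP % → -10 % -10 = 0. Stack: [240, 0]
BINARY_OP - → 240 - 0 = 240. Stack: [240]
STORE_FAST n → n=240. Stack: []
LOAD_FAST n → push 240. Stack: [240]
RETURN_VALUE → return 240.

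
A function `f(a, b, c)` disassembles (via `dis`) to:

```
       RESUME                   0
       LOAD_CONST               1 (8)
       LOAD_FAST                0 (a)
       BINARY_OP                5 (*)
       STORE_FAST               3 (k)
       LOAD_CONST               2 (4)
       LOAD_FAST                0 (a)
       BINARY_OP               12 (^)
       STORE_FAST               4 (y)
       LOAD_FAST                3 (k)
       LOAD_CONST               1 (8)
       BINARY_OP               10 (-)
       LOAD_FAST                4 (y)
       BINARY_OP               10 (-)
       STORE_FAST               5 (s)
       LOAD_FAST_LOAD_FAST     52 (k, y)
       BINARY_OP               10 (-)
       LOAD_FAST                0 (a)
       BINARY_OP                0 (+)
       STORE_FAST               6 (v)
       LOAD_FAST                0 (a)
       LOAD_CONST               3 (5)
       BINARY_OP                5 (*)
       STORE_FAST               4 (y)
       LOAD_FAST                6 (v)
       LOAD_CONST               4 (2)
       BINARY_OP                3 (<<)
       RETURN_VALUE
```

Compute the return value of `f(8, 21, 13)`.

LOAD_CONST → push 8. Stack: [8]
LOAD_FAST a → push 8. Stack: [8, 8]
BINARY_OP * → 8 * 8 = 64. Stack: [64]
STORE_FAST k → k=64. Stack: []
LOAD_CONST → push 4. Stack: [4]
LOAD_FAST a → push 8. Stack: [4, 8]
BINARY_OP ^ → 4 ^ 8 = 12. Stack: [12]
STORE_FAST y → y=12. Stack: []
LOAD_FAST k → push 64. Stack: [64]
LOAD_CONST → push 8. Stack: [64, 8]
BINARY_OP - → 64 - 8 = 56. Stack: [56]
LOAD_FAST y → push 12. Stack: [56, 12]
BINARY_OP - → 56 - 12 = 44. Stack: [44]
STORE_FAST s → s=44. Stack: []
LOAD_FAST_LOAD_FAST k,y → push 64,12. Stack: [64, 12]
BINARY_OP - → 64 - 12 = 52. Stack: [52]
LOAD_FAST a → push 8. Stack: [52, 8]
BINARY_OP + → 52 + 8 = 60. Stack: [60]
STORE_FAST v → v=60. Stack: []
LOAD_FAST a → push 8. Stack: [8]
LOAD_CONST → push 5. Stack: [8, 5]
BINARY_OP * → 8 * 5 = 40. Stack: [40]
STORE_FAST y → y=40. Stack: []
LOAD_FAST v → push 60. Stack: [60]
LOAD_CONST → push 2. Stack: [60, 2]
BINARY_OP << → 60 << 2 = 240. Stack: [240]
RETURN_VALUE → return 240.

240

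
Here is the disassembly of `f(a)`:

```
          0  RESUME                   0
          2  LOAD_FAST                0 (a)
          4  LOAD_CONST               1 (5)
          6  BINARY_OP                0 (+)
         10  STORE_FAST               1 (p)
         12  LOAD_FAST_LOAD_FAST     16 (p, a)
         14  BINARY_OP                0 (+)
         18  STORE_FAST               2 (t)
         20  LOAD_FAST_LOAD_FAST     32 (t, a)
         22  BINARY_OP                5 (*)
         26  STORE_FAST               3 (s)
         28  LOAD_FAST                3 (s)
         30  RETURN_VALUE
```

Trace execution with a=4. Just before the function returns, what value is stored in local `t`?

LOAD_FAST a → push 4. Stack: [4]
LOAD_CONST → push 5. Stack: [4, 5]
BINARY_OP + → 4 + 5 = 9. Stack: [9]
STORE_FAST p → p=9. Stack: []
LOAD_FAST_LOAD_FAST p,a → push 9,4. Stack: [9, 4]
BINARY_OP + → 9 + 4 = 13. Stack: [13]
STORE_FAST t → t=13. Stack: []
LOAD_FAST_LOAD_FAST t,a → push 13,4. Stack: [13, 4]
BINARY_OP * → 13 * 4 = 52. Stack: [52]
STORE_FAST s → s=52. Stack: []
LOAD_FAST s → push 52. Stack: [52]
RETURN_VALUE → return 52.

13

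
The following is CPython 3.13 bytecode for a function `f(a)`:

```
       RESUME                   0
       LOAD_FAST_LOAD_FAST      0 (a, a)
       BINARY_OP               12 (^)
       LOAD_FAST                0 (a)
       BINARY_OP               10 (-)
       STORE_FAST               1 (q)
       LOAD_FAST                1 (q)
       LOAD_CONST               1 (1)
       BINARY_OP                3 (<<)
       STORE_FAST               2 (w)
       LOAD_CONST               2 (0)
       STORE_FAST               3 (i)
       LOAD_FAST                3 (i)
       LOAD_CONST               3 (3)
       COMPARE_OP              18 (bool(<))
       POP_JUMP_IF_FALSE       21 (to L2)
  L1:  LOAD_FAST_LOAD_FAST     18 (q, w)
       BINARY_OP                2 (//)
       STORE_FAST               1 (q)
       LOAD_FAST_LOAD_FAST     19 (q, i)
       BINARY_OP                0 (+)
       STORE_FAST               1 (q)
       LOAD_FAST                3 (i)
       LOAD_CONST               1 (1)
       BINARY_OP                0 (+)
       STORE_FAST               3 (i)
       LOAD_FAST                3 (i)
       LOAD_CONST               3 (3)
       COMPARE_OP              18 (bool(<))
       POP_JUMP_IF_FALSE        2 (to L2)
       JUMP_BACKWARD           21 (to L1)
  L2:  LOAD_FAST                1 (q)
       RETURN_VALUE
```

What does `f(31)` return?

LOAD_FAST_LOAD_FAST a,a → push 31,31. Stack: [31, 31]
BINARY_OP ^ → 31 ^ 31 = 0. Stack: [0]
LOAD_FAST a → push 31. Stack: [0, 31]
BINARY_OP - → 0 - 31 = -31. Stack: [-31]
STORE_FAST q → q=-31. Stack: []
LOAD_FAST q → push -31. Stack: [-31]
LOAD_CONST → push 1. Stack: [-31, 1]
BINARY_OP << → -31 << 1 = -62. Stack: [-62]
STORE_FAST w → w=-62. Stack: []
LOAD_CONST → push 0. Stack: [0]
STORE_FAST i → i=0. Stack: []
LOAD_FAST i → push 0. Stack: [0]
LOAD_CONST → push 3. Stack: [0, 3]
COMPARE_OP bool(<) → 0 vs 3 = True. Stack: [True]
POP_JUMP_IF_FALSE → pop True; no jump. Stack: []
LOAD_FAST_LOAD_FAST q,w → push -31,-62. Stack: [-31, -62]
BINARY_OP // → -31 // -62 = 0. Stack: [0]
STORE_FAST q → q=0. Stack: []
LOAD_FAST_LOAD_FAST q,i → push 0,0. Stack: [0, 0]
BINARY_OP + → 0 + 0 = 0. Stack: [0]
STORE_FAST q → q=0. Stack: []
LOAD_FAST i → push 0. Stack: [0]
LOAD_CONST → push 1. Stack: [0, 1]
BINARY_OP + → 0 + 1 = 1. Stack: [1]
STORE_FAST i → i=1. Stack: []
LOAD_FAST i → push 1. Stack: [1]
LOAD_CONST → push 3. Stack: [1, 3]
COMPARE_OP bool(<) → 1 vs 3 = True. Stack: [True]
POP_JUMP_IF_FALSE → pop True; no jump. Stack: []
LOAD_FAST_LOAD_FAST q,w → push 0,-62. Stack: [0, -62]
BINARY_OP // → 0 // -62 = 0. Stack: [0]
STORE_FAST q → q=0. Stack: []
LOAD_FAST_LOAD_FAST q,i → push 0,1. Stack: [0, 1]
BINARY_OP + → 0 + 1 = 1. Stack: [1]
STORE_FAST q → q=1. Stack: []
LOAD_FAST i → push 1. Stack: [1]
LOAD_CONST → push 1. Stack: [1, 1]
BINARY_OP + → 1 + 1 = 2. Stack: [2]
STORE_FAST i → i=2. Stack: []
LOAD_FAST i → push 2. Stack: [2]
LOAD_CONST → push 3. Stack: [2, 3]
COMPARE_OP bool(<) → 2 vs 3 = True. Stack: [True]
POP_JUMP_IF_FALSE → pop True; no jump. Stack: []
LOAD_FAST_LOAD_FAST q,w → push 1,-62. Stack: [1, -62]
BINARY_OP // → 1 // -62 = -1. Stack: [-1]
STORE_FAST q → q=-1. Stack: []
LOAD_FAST_LOAD_FAST q,i → push -1,2. Stack: [-1, 2]
BINARY_OP + → -1 + 2 = 1. Stack: [1]
STORE_FAST q → q=1. Stack: []
LOAD_FAST i → push 2. Stack: [2]
LOAD_CONST → push 1. Stack: [2, 1]
BINARY_OP + → 2 + 1 = 3. Stack: [3]
STORE_FAST i → i=3. Stack: []
LOAD_FAST i → push 3. Stack: [3]
LOAD_CONST → push 3. Stack: [3, 3]
COMPARE_OP bool(<) → 3 vs 3 = False. Stack: [False]
POP_JUMP_IF_FALSE → pop False; jump. Stack: []
LOAD_FAST q → push 1. Stack: [1]
RETURN_VALUE → return 1.

1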